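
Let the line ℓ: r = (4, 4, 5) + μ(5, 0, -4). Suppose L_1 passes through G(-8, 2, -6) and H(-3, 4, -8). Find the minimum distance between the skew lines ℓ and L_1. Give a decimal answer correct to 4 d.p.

11.4475

A direction vector for L_1 is H − G = (5, 2, -2).
Common perpendicular direction n = (5, 0, -4) × (5, 2, -2) = (8, -10, 10).
With w = (-8, 2, -6) − (4, 4, 5) = (-12, -2, -11), w · n = -186.
Distance = |w · n| / |n| = |-186| / √264 ≈ 11.4475.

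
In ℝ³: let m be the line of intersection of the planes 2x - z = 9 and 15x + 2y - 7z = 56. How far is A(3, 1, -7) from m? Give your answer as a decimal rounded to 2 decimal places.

5.38

Direction of m: (2, 0, -1) × (15, 2, -7) = (2, -1, 4).
A point on m: solving the two plane equations with x = 3 gives (3, -5, -3).
Taking (3, -5, -3) on m with direction v = (2, -1, 4): w = A − (3, -5, -3) = (0, 6, -4), and w × v = (20, -8, -12).
Distance = |w × v| / |v| = √608 / √21 ≈ 5.38.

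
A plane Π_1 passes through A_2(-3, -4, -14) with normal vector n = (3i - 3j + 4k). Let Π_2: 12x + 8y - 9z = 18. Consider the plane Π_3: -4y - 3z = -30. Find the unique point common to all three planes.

(-6, 9, -2)

Π_1: n·r = n·A_2 gives 3x - 3y + 4z = -53.
Solving the 3×3 linear system 3x - 3y + 4z = -53, 12x + 8y - 9z = 18, -4y - 3z = -30 (e.g. by elimination or Cramer's rule, determinant = -480) gives (-6, 9, -2).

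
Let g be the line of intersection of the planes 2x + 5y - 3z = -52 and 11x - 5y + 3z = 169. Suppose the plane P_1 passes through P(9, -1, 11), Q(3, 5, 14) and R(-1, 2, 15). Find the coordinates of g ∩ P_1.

Direction of g: (2, 5, -3) × (11, -5, 3) = (0, -39, -65).
A point on g: solving the two plane equations with y = -2 gives (9, -2, 20).
PQ = (-6, 6, 3), PR = (-10, 3, 4); a normal to P_1 is PQ × PR = (15, -6, 42).
Using P: P_1 has equation 15x - 6y + 42z = 603.
Substitute r = (9, -2, 20) + t(0, -39, -65) into the plane: 987 + (-2496)t = 603, so t = 2/13.
Intersection: (9, -2, 20) + (2/13)·(0, -39, -65) = (9, -8, 10).

(9, -8, 10)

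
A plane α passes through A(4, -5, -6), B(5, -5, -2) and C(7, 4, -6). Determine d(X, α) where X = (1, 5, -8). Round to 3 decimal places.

AB = (1, 0, 4), AC = (3, 9, 0); a normal to α is AB × AC = (-36, 12, 9).
Using A: α has equation -36x + 12y + 9z = -258.
n·X − d = (-36)·(1) + (12)·(5) + (9)·(-8) − (-258) = 210; |n| = √1521.
Distance = |210| / √1521 = 210/√1521 ≈ 5.385.

5.385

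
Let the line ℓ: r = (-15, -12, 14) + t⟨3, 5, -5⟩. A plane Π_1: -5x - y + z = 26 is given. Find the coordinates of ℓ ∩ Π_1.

Substitute r = (-15, -12, 14) + t(3, 5, -5) into the plane: 101 + (-25)t = 26, so t = 3.
Intersection: (-15, -12, 14) + 3·(3, 5, -5) = (-6, 3, -1).

(-6, 3, -1)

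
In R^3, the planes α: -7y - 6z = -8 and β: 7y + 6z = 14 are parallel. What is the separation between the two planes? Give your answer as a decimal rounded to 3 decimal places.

Rescale β by 1/(-1): -7y - 6z = -14. Then distance = |-8 − (-14)| / √85 ≈ 0.651.

0.651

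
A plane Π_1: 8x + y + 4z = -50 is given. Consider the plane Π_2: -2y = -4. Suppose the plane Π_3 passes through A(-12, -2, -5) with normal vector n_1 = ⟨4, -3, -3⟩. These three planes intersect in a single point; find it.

(-6, 2, -1)

Π_3: n_1·r = n_1·A gives 4x - 3y - 3z = -27.
Solving the 3×3 linear system 8x + y + 4z = -50, -2y = -4, 4x - 3y - 3z = -27 (e.g. by elimination or Cramer's rule, determinant = 80) gives (-6, 2, -1).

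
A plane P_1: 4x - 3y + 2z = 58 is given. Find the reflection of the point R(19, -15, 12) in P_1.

λ = (n·R − d)/|n|² = (145 − 58)/29 = 3.
Reflection = R − 2λn = (19, -15, 12) − 6·(4, -3, 2) = (-5, 3, 0).

(-5, 3, 0)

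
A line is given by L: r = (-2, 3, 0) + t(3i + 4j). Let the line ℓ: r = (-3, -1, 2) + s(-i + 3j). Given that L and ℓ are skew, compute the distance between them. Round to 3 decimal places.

2.000

Common perpendicular direction n = (3, 4, 0) × (-1, 3, 0) = (0, 0, 13).
With w = (-3, -1, 2) − (-2, 3, 0) = (-1, -4, 2), w · n = 26.
Distance = |w · n| / |n| = |26| / √169 ≈ 2.000.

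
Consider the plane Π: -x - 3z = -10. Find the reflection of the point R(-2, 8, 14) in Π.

(-8, 8, -4)

λ = (n·R − d)/|n|² = (-40 − (-10))/10 = -3.
Reflection = R − 2λn = (-2, 8, 14) − (-6)·(-1, 0, -3) = (-8, 8, -4).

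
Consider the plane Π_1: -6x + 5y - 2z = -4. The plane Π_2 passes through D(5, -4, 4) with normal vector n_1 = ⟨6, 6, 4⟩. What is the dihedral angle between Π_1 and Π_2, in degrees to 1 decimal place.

79.3

Π_2: n_1·r = n_1·D gives 6x + 6y + 4z = 22.
cos θ = |n₁·n₂| / (|n₁||n₂|) = |-14| / (√65 · √88).
θ = arccos(0.18511) ≈ 79.3°.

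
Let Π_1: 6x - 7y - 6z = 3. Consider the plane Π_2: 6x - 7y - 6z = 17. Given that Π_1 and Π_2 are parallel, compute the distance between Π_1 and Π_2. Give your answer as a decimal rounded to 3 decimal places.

1.273

Same normal n = (6, -7, -6) with |n| = √121; distance = |3 − 17| / |n| = 14/√121 ≈ 1.273.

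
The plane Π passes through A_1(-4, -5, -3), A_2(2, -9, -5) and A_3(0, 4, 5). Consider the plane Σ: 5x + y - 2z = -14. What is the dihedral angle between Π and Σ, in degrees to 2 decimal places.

A_1A_2 = (6, -4, -2), A_1A_3 = (4, 9, 8); a normal to Π is A_1A_2 × A_1A_3 = (-14, -56, 70).
Using A_1: Π has equation -14x - 56y + 70z = 126.
cos θ = |n₁·n₂| / (|n₁||n₂|) = |-266| / (√8232 · √30).
θ = arccos(0.53526) ≈ 57.64°.

57.64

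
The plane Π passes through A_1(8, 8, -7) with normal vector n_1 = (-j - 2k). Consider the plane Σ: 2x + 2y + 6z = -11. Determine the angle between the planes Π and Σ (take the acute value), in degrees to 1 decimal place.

Π: n_1·r = n_1·A_1 gives -y - 2z = 6.
cos θ = |n₁·n₂| / (|n₁||n₂|) = |-14| / (√5 · √44).
θ = arccos(0.94388) ≈ 19.3°.

19.3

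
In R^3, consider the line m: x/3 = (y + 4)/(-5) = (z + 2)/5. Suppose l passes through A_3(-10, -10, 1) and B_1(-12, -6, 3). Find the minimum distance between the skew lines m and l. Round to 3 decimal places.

m has direction (3, -5, 5) through (0, -4, -2).
A direction vector for l is B_1 − A_3 = (-2, 4, 2).
Common perpendicular direction n = (3, -5, 5) × (-2, 4, 2) = (-30, -16, 2).
With w = (-10, -10, 1) − (0, -4, -2) = (-10, -6, 3), w · n = 402.
Distance = |w · n| / |n| = |402| / √1160 ≈ 11.803.

11.803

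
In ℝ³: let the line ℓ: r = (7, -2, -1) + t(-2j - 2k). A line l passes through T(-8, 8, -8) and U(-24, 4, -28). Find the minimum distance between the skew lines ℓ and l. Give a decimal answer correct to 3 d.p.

A direction vector for l is U − T = (-16, -4, -20).
Common perpendicular direction n = (0, -2, -2) × (-16, -4, -20) = (32, 32, -32).
With w = (-8, 8, -8) − (7, -2, -1) = (-15, 10, -7), w · n = 64.
Distance = |w · n| / |n| = |64| / √3072 ≈ 1.155.

1.155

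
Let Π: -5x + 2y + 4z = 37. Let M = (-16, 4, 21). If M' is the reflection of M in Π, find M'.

(14, -8, -3)

λ = (n·M − d)/|n|² = (172 − 37)/45 = 3.
Reflection = M − 2λn = (-16, 4, 21) − 6·(-5, 2, 4) = (14, -8, -3).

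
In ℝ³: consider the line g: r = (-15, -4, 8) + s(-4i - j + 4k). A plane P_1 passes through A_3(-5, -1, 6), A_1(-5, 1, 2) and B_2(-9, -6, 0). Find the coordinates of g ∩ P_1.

A_3A_1 = (0, 2, -4), A_3B_2 = (-4, -5, -6); a normal to P_1 is A_3A_1 × A_3B_2 = (-32, 16, 8).
Using A_3: P_1 has equation -32x + 16y + 8z = 192.
Substitute r = (-15, -4, 8) + t(-4, -1, 4) into the plane: 480 + 144t = 192, so t = -2.
Intersection: (-15, -4, 8) + (-2)·(-4, -1, 4) = (-7, -2, 0).

(-7, -2, 0)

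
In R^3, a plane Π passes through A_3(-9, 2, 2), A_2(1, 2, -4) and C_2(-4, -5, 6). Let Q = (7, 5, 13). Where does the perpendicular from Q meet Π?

(1, -5, 3)

A_3A_2 = (10, 0, -6), A_3C_2 = (5, -7, 4); a normal to Π is A_3A_2 × A_3C_2 = (-42, -70, -70).
Using A_3: Π has equation -42x - 70y - 70z = 98.
Foot = Q − λn with λ = (n·Q − d)/|n|² = (-1554 − 98)/11564 = -1/7.
Foot = (7, 5, 13) − (-1/7)·(-42, -70, -70) = (1, -5, 3).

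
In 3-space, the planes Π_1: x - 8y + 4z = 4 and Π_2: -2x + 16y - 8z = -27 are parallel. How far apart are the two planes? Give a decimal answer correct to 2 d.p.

Rescale Π_2 by 1/(-2): x - 8y + 4z = 27/2. Then distance = |4 − (27/2)| / √81 ≈ 1.06.

1.06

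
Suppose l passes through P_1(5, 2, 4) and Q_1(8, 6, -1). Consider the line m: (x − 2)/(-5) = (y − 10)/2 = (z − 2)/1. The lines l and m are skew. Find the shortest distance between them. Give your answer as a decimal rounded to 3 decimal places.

2.227

A direction vector for l is Q_1 − P_1 = (3, 4, -5).
m has direction (-5, 2, 1) through (2, 10, 2).
Common perpendicular direction n = (3, 4, -5) × (-5, 2, 1) = (14, 22, 26).
With w = (2, 10, 2) − (5, 2, 4) = (-3, 8, -2), w · n = 82.
Distance = |w · n| / |n| = |82| / √1356 ≈ 2.227.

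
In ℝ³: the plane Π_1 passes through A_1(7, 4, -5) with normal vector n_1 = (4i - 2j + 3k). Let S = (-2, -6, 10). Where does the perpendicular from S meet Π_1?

(-6, -4, 7)

Π_1: n_1·r = n_1·A_1 gives 4x - 2y + 3z = 5.
Foot = S − λn with λ = (n·S − d)/|n|² = (34 − 5)/29 = 1.
Foot = (-2, -6, 10) − 1·(4, -2, 3) = (-6, -4, 7).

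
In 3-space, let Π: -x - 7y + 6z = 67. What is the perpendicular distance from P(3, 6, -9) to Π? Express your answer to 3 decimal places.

17.900

n·P − d = (-1)·(3) + (-7)·(6) + (6)·(-9) − 67 = -166; |n| = √86.
Distance = |-166| / √86 = 166/√86 ≈ 17.900.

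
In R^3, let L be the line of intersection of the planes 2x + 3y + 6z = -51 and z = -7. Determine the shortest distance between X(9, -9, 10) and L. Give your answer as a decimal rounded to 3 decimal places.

Direction of L: (2, 3, 6) × (0, 0, 1) = (3, -2, 0).
A point on L: solving the two plane equations with x = 9 gives (9, -9, -7).
Taking (9, -9, -7) on L with direction v = (3, -2, 0): w = X − (9, -9, -7) = (0, 0, 17), and w × v = (34, 51, 0).
Distance = |w × v| / |v| = √3757 / √13 ≈ 17.000.

17.000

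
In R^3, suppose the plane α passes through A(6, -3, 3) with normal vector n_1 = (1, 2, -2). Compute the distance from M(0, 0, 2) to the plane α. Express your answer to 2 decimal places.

0.67

α: n_1·r = n_1·A gives x + 2y - 2z = -6.
n·M − d = (1)·(0) + (2)·(0) + (-2)·(2) − (-6) = 2; |n| = √9.
Distance = |2| / √9 = 2/√9 ≈ 0.67.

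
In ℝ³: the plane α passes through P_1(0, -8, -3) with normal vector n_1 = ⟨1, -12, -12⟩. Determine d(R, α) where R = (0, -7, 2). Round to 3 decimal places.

α: n_1·r = n_1·P_1 gives x - 12y - 12z = 132.
n·R − d = (1)·(0) + (-12)·(-7) + (-12)·(2) − 132 = -72; |n| = √289.
Distance = |-72| / √289 = 72/√289 ≈ 4.235.

4.235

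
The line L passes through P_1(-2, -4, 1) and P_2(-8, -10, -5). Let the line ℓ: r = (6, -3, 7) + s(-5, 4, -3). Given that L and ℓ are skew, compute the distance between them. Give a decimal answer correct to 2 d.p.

A direction vector for L is P_2 − P_1 = (-6, -6, -6).
Common perpendicular direction n = (-6, -6, -6) × (-5, 4, -3) = (42, 12, -54).
With w = (6, -3, 7) − (-2, -4, 1) = (8, 1, 6), w · n = 24.
Distance = |w · n| / |n| = |24| / √4824 ≈ 0.35.

0.35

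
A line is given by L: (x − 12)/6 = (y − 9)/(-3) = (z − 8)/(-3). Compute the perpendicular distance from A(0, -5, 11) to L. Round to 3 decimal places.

L has direction (6, -3, -3) through (12, 9, 8).
Taking (12, 9, 8) on L with direction v = (6, -3, -3): w = A − (12, 9, 8) = (-12, -14, 3), and w × v = (51, -18, 120).
Distance = |w × v| / |v| = √17325 / √54 ≈ 17.912.

17.912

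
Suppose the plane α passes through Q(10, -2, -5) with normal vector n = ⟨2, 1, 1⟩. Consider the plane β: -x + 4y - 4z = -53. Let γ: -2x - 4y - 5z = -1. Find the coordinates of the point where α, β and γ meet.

(9, -8, 3)

α: n·r = n·Q gives 2x + y + z = 13.
Solving the 3×3 linear system 2x + y + z = 13, -x + 4y - 4z = -53, -2x - 4y - 5z = -1 (e.g. by elimination or Cramer's rule, determinant = -57) gives (9, -8, 3).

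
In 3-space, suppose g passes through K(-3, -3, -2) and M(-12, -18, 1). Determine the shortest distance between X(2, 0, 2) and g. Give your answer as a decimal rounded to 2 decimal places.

A direction vector for g is M − K = (-9, -15, 3).
Taking (-3, -3, -2) on g with direction v = (-9, -15, 3): w = X − (-3, -3, -2) = (5, 3, 4), and w × v = (69, -51, -48).
Distance = |w × v| / |v| = √9666 / √315 ≈ 5.54.

5.54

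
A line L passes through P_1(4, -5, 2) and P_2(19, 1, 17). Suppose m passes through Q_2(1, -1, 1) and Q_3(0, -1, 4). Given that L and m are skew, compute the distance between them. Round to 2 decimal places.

4.77

A direction vector for L is P_2 − P_1 = (15, 6, 15).
A direction vector for m is Q_3 − Q_2 = (-1, 0, 3).
Common perpendicular direction n = (15, 6, 15) × (-1, 0, 3) = (18, -60, 6).
With w = (1, -1, 1) − (4, -5, 2) = (-3, 4, -1), w · n = -300.
Distance = |w · n| / |n| = |-300| / √3960 ≈ 4.77.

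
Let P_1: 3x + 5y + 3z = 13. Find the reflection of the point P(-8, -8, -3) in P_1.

(4, 12, 9)

λ = (n·P − d)/|n|² = (-73 − 13)/43 = -2.
Reflection = P − 2λn = (-8, -8, -3) − (-4)·(3, 5, 3) = (4, 12, 9).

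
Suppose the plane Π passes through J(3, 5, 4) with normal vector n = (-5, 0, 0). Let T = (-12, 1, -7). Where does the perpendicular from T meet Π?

Π: n·r = n·J gives -5x = -15.
Foot = T − λn with λ = (n·T − d)/|n|² = (60 − (-15))/25 = 3.
Foot = (-12, 1, -7) − 3·(-5, 0, 0) = (3, 1, -7).

(3, 1, -7)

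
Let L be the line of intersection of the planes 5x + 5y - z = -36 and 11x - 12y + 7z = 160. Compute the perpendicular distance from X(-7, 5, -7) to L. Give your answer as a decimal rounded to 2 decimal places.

Direction of L: (5, 5, -1) × (11, -12, 7) = (23, -46, -115).
A point on L: solving the two plane equations with x = 2 gives (2, -8, 6).
Taking (2, -8, 6) on L with direction v = (23, -46, -115): w = X − (2, -8, 6) = (-9, 13, -13), and w × v = (-2093, -1334, 115).
Distance = |w × v| / |v| = √6173430 / √15870 ≈ 19.72.

19.72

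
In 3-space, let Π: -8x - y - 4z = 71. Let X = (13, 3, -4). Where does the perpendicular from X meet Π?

Foot = X − λn with λ = (n·X − d)/|n|² = (-91 − 71)/81 = -2.
Foot = (13, 3, -4) − (-2)·(-8, -1, -4) = (-3, 1, -12).

(-3, 1, -12)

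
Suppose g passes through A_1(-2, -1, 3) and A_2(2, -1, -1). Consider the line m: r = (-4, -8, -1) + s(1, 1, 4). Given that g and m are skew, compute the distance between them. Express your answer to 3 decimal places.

5.581

A direction vector for g is A_2 − A_1 = (4, 0, -4).
Common perpendicular direction n = (4, 0, -4) × (1, 1, 4) = (4, -20, 4).
With w = (-4, -8, -1) − (-2, -1, 3) = (-2, -7, -4), w · n = 116.
Distance = |w · n| / |n| = |116| / √432 ≈ 5.581.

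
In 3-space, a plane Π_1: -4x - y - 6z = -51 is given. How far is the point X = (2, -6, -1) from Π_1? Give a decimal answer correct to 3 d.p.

7.555

n·X − d = (-4)·(2) + (-1)·(-6) + (-6)·(-1) − (-51) = 55; |n| = √53.
Distance = |55| / √53 = 55/√53 ≈ 7.555.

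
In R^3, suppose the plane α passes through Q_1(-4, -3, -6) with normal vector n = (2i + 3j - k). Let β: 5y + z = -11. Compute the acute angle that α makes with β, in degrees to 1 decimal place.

42.8

α: n·r = n·Q_1 gives 2x + 3y - z = -11.
cos θ = |n₁·n₂| / (|n₁||n₂|) = |14| / (√14 · √26).
θ = arccos(0.73380) ≈ 42.8°.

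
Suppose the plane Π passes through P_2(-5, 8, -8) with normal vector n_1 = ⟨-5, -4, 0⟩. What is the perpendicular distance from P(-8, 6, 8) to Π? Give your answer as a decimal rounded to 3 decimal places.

3.592

Π: n_1·r = n_1·P_2 gives -5x - 4y = -7.
n·P − d = (-5)·(-8) + (-4)·(6) + (0)·(8) − (-7) = 23; |n| = √41.
Distance = |23| / √41 = 23/√41 ≈ 3.592.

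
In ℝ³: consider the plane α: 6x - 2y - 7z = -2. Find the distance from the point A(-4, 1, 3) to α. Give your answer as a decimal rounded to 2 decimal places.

n·A − d = (6)·(-4) + (-2)·(1) + (-7)·(3) − (-2) = -45; |n| = √89.
Distance = |-45| / √89 = 45/√89 ≈ 4.77.

4.77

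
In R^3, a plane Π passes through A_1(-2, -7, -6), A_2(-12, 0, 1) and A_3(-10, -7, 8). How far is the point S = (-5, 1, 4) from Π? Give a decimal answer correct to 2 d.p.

6.67

A_1A_2 = (-10, 7, 7), A_1A_3 = (-8, 0, 14); a normal to Π is A_1A_2 × A_1A_3 = (98, 84, 56).
Using A_1: Π has equation 98x + 84y + 56z = -1120.
n·S − d = (98)·(-5) + (84)·(1) + (56)·(4) − (-1120) = 938; |n| = √19796.
Distance = |938| / √19796 = 938/√19796 ≈ 6.67.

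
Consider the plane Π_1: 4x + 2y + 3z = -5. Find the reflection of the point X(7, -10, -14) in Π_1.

λ = (n·X − d)/|n|² = (-34 − (-5))/29 = -1.
Reflection = X − 2λn = (7, -10, -14) − (-2)·(4, 2, 3) = (15, -6, -8).

(15, -6, -8)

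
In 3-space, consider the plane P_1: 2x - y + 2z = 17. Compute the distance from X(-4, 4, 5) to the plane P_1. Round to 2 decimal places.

n·X − d = (2)·(-4) + (-1)·(4) + (2)·(5) − 17 = -19; |n| = √9.
Distance = |-19| / √9 = 19/√9 ≈ 6.33.

6.33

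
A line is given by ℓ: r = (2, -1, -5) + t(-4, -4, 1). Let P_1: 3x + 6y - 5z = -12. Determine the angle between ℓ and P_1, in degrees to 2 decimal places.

58.55

sin θ = |n·v| / (|n||v|) = |-41| / (√70 · √33) = 0.85306.
θ ≈ 58.55°.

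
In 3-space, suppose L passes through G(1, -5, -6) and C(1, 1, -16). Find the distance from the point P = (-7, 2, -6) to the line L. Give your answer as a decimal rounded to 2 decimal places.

A direction vector for L is C − G = (0, 6, -10).
Taking (1, -5, -6) on L with direction v = (0, 6, -10): w = P − (1, -5, -6) = (-8, 7, 0), and w × v = (-70, -80, -48).
Distance = |w × v| / |v| = √13604 / √136 ≈ 10.00.

10.00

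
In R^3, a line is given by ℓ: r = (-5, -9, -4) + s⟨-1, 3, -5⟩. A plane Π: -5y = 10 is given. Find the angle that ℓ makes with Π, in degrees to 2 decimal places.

sin θ = |n·v| / (|n||v|) = |-15| / (√25 · √35) = 0.50709.
θ ≈ 30.47°.

30.47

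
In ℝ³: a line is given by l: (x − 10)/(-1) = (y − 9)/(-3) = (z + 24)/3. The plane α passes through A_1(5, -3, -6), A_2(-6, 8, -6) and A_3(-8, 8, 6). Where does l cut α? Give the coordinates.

l has direction (-1, -3, 3) through (10, 9, -24).
A_1A_2 = (-11, 11, 0), A_1A_3 = (-13, 11, 12); a normal to α is A_1A_2 × A_1A_3 = (132, 132, 22).
Using A_1: α has equation 132x + 132y + 22z = 132.
Substitute r = (10, 9, -24) + t(-1, -3, 3) into the plane: 1980 + (-462)t = 132, so t = 4.
Intersection: (10, 9, -24) + 4·(-1, -3, 3) = (6, -3, -12).

(6, -3, -12)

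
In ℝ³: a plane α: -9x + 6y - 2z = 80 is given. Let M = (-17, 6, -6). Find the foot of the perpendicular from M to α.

(-8, 0, -4)

Foot = M − λn with λ = (n·M − d)/|n|² = (201 − 80)/121 = 1.
Foot = (-17, 6, -6) − 1·(-9, 6, -2) = (-8, 0, -4).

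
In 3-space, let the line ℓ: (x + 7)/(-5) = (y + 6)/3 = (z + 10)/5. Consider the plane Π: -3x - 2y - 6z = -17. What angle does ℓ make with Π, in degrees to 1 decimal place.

ℓ has direction (-5, 3, 5) through (-7, -6, -10).
sin θ = |n·v| / (|n||v|) = |-21| / (√49 · √59) = 0.39057.
θ ≈ 23.0°.

23.0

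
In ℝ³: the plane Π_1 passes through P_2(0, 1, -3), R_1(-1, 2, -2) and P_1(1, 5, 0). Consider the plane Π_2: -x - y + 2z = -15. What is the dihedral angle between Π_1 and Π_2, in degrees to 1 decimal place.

35.0

P_2R_1 = (-1, 1, 1), P_2P_1 = (1, 4, 3); a normal to Π_1 is P_2R_1 × P_2P_1 = (-1, 4, -5).
Using P_2: Π_1 has equation -x + 4y - 5z = 19.
cos θ = |n₁·n₂| / (|n₁||n₂|) = |-13| / (√42 · √6).
θ = arccos(0.81892) ≈ 35.0°.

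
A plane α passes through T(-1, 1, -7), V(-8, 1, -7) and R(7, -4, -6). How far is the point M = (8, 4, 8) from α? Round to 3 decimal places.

TV = (-7, 0, 0), TR = (8, -5, 1); a normal to α is TV × TR = (0, 7, 35).
Using T: α has equation 7y + 35z = -238.
n·M − d = (0)·(8) + (7)·(4) + (35)·(8) − (-238) = 546; |n| = √1274.
Distance = |546| / √1274 = 546/√1274 ≈ 15.297.

15.297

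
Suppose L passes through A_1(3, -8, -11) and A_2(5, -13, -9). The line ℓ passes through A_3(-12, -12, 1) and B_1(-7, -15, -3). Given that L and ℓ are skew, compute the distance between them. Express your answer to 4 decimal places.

A direction vector for L is A_2 − A_1 = (2, -5, 2).
A direction vector for ℓ is B_1 − A_3 = (5, -3, -4).
Common perpendicular direction n = (2, -5, 2) × (5, -3, -4) = (26, 18, 19).
With w = (-12, -12, 1) − (3, -8, -11) = (-15, -4, 12), w · n = -234.
Distance = |w · n| / |n| = |-234| / √1361 ≈ 6.3429.

6.3429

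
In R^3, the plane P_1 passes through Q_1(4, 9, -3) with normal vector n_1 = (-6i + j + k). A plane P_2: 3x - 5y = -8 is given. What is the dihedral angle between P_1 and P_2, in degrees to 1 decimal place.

P_1: n_1·r = n_1·Q_1 gives -6x + y + z = -18.
cos θ = |n₁·n₂| / (|n₁||n₂|) = |-23| / (√38 · √34).
θ = arccos(0.63988) ≈ 50.2°.

50.2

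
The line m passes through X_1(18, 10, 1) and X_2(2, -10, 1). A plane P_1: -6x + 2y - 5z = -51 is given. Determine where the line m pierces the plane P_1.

(6, -5, 1)

A direction vector for m is X_2 − X_1 = (-16, -20, 0).
Substitute r = (18, 10, 1) + t(-16, -20, 0) into the plane: -93 + 56t = -51, so t = 3/4.
Intersection: (18, 10, 1) + (3/4)·(-16, -20, 0) = (6, -5, 1).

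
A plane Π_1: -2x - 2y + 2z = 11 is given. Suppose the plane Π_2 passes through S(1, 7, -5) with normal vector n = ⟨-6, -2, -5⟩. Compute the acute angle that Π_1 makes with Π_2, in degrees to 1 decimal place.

Π_2: n·r = n·S gives -6x - 2y - 5z = 5.
cos θ = |n₁·n₂| / (|n₁||n₂|) = |6| / (√12 · √65).
θ = arccos(0.21483) ≈ 77.6°.

77.6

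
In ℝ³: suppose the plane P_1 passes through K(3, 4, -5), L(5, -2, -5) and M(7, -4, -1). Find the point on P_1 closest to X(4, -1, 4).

KL = (2, -6, 0), KM = (4, -8, 4); a normal to P_1 is KL × KM = (-24, -8, 8).
Using K: P_1 has equation -24x - 8y + 8z = -144.
Foot = X − λn with λ = (n·X − d)/|n|² = (-56 − (-144))/704 = 1/8.
Foot = (4, -1, 4) − (1/8)·(-24, -8, 8) = (7, 0, 3).

(7, 0, 3)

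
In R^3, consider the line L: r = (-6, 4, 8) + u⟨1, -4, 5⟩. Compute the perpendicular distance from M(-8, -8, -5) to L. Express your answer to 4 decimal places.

Taking (-6, 4, 8) on L with direction v = (1, -4, 5): w = M − (-6, 4, 8) = (-2, -12, -13), and w × v = (-112, -3, 20).
Distance = |w × v| / |v| = √12953 / √42 ≈ 17.5615.

17.5615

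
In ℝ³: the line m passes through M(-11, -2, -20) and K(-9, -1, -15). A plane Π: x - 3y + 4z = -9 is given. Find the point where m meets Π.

(-3, 2, 0)

A direction vector for m is K − M = (2, 1, 5).
Substitute r = (-11, -2, -20) + t(2, 1, 5) into the plane: -85 + 19t = -9, so t = 4.
Intersection: (-11, -2, -20) + 4·(2, 1, 5) = (-3, 2, 0).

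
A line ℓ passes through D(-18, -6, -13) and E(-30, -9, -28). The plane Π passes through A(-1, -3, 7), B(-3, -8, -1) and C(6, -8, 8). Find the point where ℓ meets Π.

(-6, -3, 2)

A direction vector for ℓ is E − D = (-12, -3, -15).
AB = (-2, -5, -8), AC = (7, -5, 1); a normal to Π is AB × AC = (-45, -54, 45).
Using A: Π has equation -45x - 54y + 45z = 522.
Substitute r = (-18, -6, -13) + t(-12, -3, -15) into the plane: 549 + 27t = 522, so t = -1.
Intersection: (-18, -6, -13) + (-1)·(-12, -3, -15) = (-6, -3, 2).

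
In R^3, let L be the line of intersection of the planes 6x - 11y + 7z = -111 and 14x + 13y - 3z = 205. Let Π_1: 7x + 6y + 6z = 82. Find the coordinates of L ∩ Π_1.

Direction of L: (6, -11, 7) × (14, 13, -3) = (-58, 116, 232).
A point on L: solving the two plane equations with x = 2 gives (2, 15, 6).
Substitute r = (2, 15, 6) + t(-58, 116, 232) into the plane: 140 + 1682t = 82, so t = -1/29.
Intersection: (2, 15, 6) + (-1/29)·(-58, 116, 232) = (4, 11, -2).

(4, 11, -2)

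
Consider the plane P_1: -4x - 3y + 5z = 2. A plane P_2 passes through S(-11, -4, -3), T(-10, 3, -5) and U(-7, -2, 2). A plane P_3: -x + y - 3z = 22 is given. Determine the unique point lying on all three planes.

(-8, 5, -3)

ST = (1, 7, -2), SU = (4, 2, 5); a normal to P_2 is ST × SU = (39, -13, -26).
Using S: P_2 has equation 39x - 13y - 26z = -299.
Solving the 3×3 linear system -4x - 3y + 5z = 2, 39x - 13y - 26z = -299, -x + y - 3z = 22 (e.g. by elimination or Cramer's rule, determinant = -559) gives (-8, 5, -3).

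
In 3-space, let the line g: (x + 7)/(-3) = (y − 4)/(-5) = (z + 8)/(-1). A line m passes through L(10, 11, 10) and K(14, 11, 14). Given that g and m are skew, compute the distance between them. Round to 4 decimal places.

g has direction (-3, -5, -1) through (-7, 4, -8).
A direction vector for m is K − L = (4, 0, 4).
Common perpendicular direction n = (-3, -5, -1) × (4, 0, 4) = (-20, 8, 20).
With w = (10, 11, 10) − (-7, 4, -8) = (17, 7, 18), w · n = 76.
Distance = |w · n| / |n| = |76| / √864 ≈ 2.5856.

2.5856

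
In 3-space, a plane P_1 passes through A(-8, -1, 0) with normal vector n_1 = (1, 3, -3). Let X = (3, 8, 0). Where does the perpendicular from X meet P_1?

(1, 2, 6)

P_1: n_1·r = n_1·A gives x + 3y - 3z = -11.
Foot = X − λn with λ = (n·X − d)/|n|² = (27 − (-11))/19 = 2.
Foot = (3, 8, 0) − 2·(1, 3, -3) = (1, 2, 6).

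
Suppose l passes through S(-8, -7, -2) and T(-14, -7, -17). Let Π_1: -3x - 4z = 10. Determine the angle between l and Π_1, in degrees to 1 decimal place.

74.9

A direction vector for l is T − S = (-6, 0, -15).
sin θ = |n·v| / (|n||v|) = |78| / (√25 · √261) = 0.96562.
θ ≈ 74.9°.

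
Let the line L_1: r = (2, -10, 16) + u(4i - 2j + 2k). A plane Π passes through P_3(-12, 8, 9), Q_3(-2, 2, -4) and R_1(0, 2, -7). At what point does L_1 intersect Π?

(-10, -4, 10)

P_3Q_3 = (10, -6, -13), P_3R_1 = (12, -6, -16); a normal to Π is P_3Q_3 × P_3R_1 = (18, 4, 12).
Using P_3: Π has equation 18x + 4y + 12z = -76.
Substitute r = (2, -10, 16) + t(4, -2, 2) into the plane: 188 + 88t = -76, so t = -3.
Intersection: (2, -10, 16) + (-3)·(4, -2, 2) = (-10, -4, 10).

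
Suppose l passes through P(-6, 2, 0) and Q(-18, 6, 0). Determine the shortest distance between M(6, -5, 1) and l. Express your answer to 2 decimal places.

3.02

A direction vector for l is Q − P = (-12, 4, 0).
Taking (-6, 2, 0) on l with direction v = (-12, 4, 0): w = M − (-6, 2, 0) = (12, -7, 1), and w × v = (-4, -12, -36).
Distance = |w × v| / |v| = √1456 / √160 ≈ 3.02.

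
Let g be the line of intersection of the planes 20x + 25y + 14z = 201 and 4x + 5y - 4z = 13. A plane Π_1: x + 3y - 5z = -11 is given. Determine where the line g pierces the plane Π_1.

Direction of g: (20, 25, 14) × (4, 5, -4) = (-170, 136, 0).
A point on g: solving the two plane equations with x = 26 gives (26, -15, 4).
Substitute r = (26, -15, 4) + t(-170, 136, 0) into the plane: -39 + 238t = -11, so t = 2/17.
Intersection: (26, -15, 4) + (2/17)·(-170, 136, 0) = (6, 1, 4).

(6, 1, 4)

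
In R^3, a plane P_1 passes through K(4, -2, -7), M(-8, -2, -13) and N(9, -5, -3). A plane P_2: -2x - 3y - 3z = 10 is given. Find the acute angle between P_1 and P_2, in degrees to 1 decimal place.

KM = (-12, 0, -6), KN = (5, -3, 4); a normal to P_1 is KM × KN = (-18, 18, 36).
Using K: P_1 has equation -18x + 18y + 36z = -360.
cos θ = |n₁·n₂| / (|n₁||n₂|) = |-126| / (√1944 · √22).
θ = arccos(0.60927) ≈ 52.5°.

52.5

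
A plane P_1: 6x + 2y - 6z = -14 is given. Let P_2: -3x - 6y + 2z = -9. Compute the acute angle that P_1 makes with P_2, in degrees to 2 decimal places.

cos θ = |n₁·n₂| / (|n₁||n₂|) = |-42| / (√76 · √49).
θ = arccos(0.68825) ≈ 46.51°.

46.51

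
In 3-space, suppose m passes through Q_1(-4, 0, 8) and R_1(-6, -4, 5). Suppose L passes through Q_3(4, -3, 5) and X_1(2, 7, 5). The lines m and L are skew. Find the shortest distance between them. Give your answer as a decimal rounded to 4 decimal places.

7.3783

A direction vector for m is R_1 − Q_1 = (-2, -4, -3).
A direction vector for L is X_1 − Q_3 = (-2, 10, 0).
Common perpendicular direction n = (-2, -4, -3) × (-2, 10, 0) = (30, 6, -28).
With w = (4, -3, 5) − (-4, 0, 8) = (8, -3, -3), w · n = 306.
Distance = |w · n| / |n| = |306| / √1720 ≈ 7.3783.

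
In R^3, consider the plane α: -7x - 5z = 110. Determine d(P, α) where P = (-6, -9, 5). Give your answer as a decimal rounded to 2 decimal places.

n·P − d = (-7)·(-6) + (0)·(-9) + (-5)·(5) − 110 = -93; |n| = √74.
Distance = |-93| / √74 = 93/√74 ≈ 10.81.

10.81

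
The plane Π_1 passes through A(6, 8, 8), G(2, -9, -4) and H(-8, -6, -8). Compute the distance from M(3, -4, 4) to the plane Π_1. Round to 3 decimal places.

AG = (-4, -17, -12), AH = (-14, -14, -16); a normal to Π_1 is AG × AH = (104, 104, -182).
Using A: Π_1 has equation 104x + 104y - 182z = 0.
n·M − d = (104)·(3) + (104)·(-4) + (-182)·(4) − 0 = -832; |n| = √54756.
Distance = |-832| / √54756 = 832/√54756 ≈ 3.556.

3.556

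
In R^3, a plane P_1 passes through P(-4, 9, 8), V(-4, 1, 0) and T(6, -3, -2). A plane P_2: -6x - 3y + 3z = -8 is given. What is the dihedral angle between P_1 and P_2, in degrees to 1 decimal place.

46.7

PV = (0, -8, -8), PT = (10, -12, -10); a normal to P_1 is PV × PT = (-16, -80, 80).
Using P: P_1 has equation -16x - 80y + 80z = -16.
cos θ = |n₁·n₂| / (|n₁||n₂|) = |576| / (√13056 · √54).
θ = arccos(0.68599) ≈ 46.7°.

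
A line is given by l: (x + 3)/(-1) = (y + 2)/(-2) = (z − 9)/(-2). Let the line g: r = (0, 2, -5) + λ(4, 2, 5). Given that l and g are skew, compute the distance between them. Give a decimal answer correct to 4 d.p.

12.6667

l has direction (-1, -2, -2) through (-3, -2, 9).
Common perpendicular direction n = (-1, -2, -2) × (4, 2, 5) = (-6, -3, 6).
With w = (0, 2, -5) − (-3, -2, 9) = (3, 4, -14), w · n = -114.
Distance = |w · n| / |n| = |-114| / √81 ≈ 12.6667.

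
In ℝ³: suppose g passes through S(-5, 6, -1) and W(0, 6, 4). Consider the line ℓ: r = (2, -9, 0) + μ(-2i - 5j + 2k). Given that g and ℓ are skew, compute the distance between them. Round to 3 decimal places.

11.078

A direction vector for g is W − S = (5, 0, 5).
Common perpendicular direction n = (5, 0, 5) × (-2, -5, 2) = (25, -20, -25).
With w = (2, -9, 0) − (-5, 6, -1) = (7, -15, 1), w · n = 450.
Distance = |w · n| / |n| = |450| / √1650 ≈ 11.078.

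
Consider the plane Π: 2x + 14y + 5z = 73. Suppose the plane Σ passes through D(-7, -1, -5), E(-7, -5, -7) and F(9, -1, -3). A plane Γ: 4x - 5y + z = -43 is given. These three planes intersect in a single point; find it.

(-3, 6, -1)

DE = (0, -4, -2), DF = (16, 0, 2); a normal to Σ is DE × DF = (-8, -32, 64).
Using D: Σ has equation -8x - 32y + 64z = -232.
Solving the 3×3 linear system 2x + 14y + 5z = 73, -8x - 32y + 64z = -232, 4x - 5y + z = -43 (e.g. by elimination or Cramer's rule, determinant = 5112) gives (-3, 6, -1).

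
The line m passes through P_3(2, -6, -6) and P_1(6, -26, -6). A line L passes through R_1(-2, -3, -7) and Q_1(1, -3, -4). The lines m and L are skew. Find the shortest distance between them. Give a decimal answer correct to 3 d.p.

1.680

A direction vector for m is P_1 − P_3 = (4, -20, 0).
A direction vector for L is Q_1 − R_1 = (3, 0, 3).
Common perpendicular direction n = (4, -20, 0) × (3, 0, 3) = (-60, -12, 60).
With w = (-2, -3, -7) − (2, -6, -6) = (-4, 3, -1), w · n = 144.
Distance = |w · n| / |n| = |144| / √7344 ≈ 1.680.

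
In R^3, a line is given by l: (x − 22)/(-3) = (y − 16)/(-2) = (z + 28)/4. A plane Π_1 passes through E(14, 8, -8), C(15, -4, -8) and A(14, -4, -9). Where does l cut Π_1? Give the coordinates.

(10, 8, -12)

l has direction (-3, -2, 4) through (22, 16, -28).
EC = (1, -12, 0), EA = (0, -12, -1); a normal to Π_1 is EC × EA = (12, 1, -12).
Using E: Π_1 has equation 12x + y - 12z = 272.
Substitute r = (22, 16, -28) + t(-3, -2, 4) into the plane: 616 + (-86)t = 272, so t = 4.
Intersection: (22, 16, -28) + 4·(-3, -2, 4) = (10, 8, -12).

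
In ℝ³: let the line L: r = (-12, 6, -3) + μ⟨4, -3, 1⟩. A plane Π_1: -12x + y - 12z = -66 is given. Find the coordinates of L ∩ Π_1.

(4, -6, 1)

Substitute r = (-12, 6, -3) + t(4, -3, 1) into the plane: 186 + (-63)t = -66, so t = 4.
Intersection: (-12, 6, -3) + 4·(4, -3, 1) = (4, -6, 1).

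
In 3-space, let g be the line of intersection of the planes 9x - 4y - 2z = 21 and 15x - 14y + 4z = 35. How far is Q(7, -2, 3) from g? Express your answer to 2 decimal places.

5.28

Direction of g: (9, -4, -2) × (15, -14, 4) = (-44, -66, -66).
A point on g: solving the two plane equations with x = -1 gives (-1, -5, -5).
Taking (-1, -5, -5) on g with direction v = (-44, -66, -66): w = Q − (-1, -5, -5) = (8, 3, 8), and w × v = (330, 176, -396).
Distance = |w × v| / |v| = √296692 / √10648 ≈ 5.28.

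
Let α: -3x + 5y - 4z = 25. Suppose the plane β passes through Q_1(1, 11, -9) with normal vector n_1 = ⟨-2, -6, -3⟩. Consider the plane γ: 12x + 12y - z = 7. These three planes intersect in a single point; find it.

(-5, 6, 5)

β: n_1·r = n_1·Q_1 gives -2x - 6y - 3z = -41.
Solving the 3×3 linear system -3x + 5y - 4z = 25, -2x - 6y - 3z = -41, 12x + 12y - z = 7 (e.g. by elimination or Cramer's rule, determinant = -508) gives (-5, 6, 5).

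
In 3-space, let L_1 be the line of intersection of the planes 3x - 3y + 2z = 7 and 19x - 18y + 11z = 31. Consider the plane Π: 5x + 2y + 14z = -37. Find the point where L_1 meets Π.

Direction of L_1: (3, -3, 2) × (19, -18, 11) = (3, 5, 3).
A point on L_1: solving the two plane equations with x = 3 gives (3, 10, 14).
Substitute r = (3, 10, 14) + t(3, 5, 3) into the plane: 231 + 67t = -37, so t = -4.
Intersection: (3, 10, 14) + (-4)·(3, 5, 3) = (-9, -10, 2).

(-9, -10, 2)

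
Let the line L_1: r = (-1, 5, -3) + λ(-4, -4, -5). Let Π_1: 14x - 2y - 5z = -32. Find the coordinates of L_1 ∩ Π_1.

(-5, 1, -8)

Substitute r = (-1, 5, -3) + t(-4, -4, -5) into the plane: -9 + (-23)t = -32, so t = 1.
Intersection: (-1, 5, -3) + 1·(-4, -4, -5) = (-5, 1, -8).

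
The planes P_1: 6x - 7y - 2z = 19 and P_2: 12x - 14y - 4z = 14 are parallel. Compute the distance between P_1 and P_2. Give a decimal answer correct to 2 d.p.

Rescale P_2 by 1/2: 6x - 7y - 2z = 7. Then distance = |19 − 7| / √89 ≈ 1.27.

1.27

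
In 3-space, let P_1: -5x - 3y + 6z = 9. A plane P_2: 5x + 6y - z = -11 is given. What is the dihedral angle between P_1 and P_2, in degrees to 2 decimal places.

41.94

cos θ = |n₁·n₂| / (|n₁||n₂|) = |-49| / (√70 · √62).
θ = arccos(0.74379) ≈ 41.94°.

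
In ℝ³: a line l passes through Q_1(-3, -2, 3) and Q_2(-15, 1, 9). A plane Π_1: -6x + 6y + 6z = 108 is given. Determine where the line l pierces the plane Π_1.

A direction vector for l is Q_2 − Q_1 = (-12, 3, 6).
Substitute r = (-3, -2, 3) + t(-12, 3, 6) into the plane: 24 + 126t = 108, so t = 2/3.
Intersection: (-3, -2, 3) + (2/3)·(-12, 3, 6) = (-11, 0, 7).

(-11, 0, 7)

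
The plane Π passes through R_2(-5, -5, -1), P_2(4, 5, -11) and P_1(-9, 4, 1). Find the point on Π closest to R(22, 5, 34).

R_2P_2 = (9, 10, -10), R_2P_1 = (-4, 9, 2); a normal to Π is R_2P_2 × R_2P_1 = (110, 22, 121).
Using R_2: Π has equation 110x + 22y + 121z = -781.
Foot = R − λn with λ = (n·R − d)/|n|² = (6644 − (-781))/27225 = 3/11.
Foot = (22, 5, 34) − (3/11)·(110, 22, 121) = (-8, -1, 1).

(-8, -1, 1)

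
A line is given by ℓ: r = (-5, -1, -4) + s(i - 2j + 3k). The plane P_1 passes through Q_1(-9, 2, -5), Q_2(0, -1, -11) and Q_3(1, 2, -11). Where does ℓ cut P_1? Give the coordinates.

Q_1Q_2 = (9, -3, -6), Q_1Q_3 = (10, 0, -6); a normal to P_1 is Q_1Q_2 × Q_1Q_3 = (18, -6, 30).
Using Q_1: P_1 has equation 18x - 6y + 30z = -324.
Substitute r = (-5, -1, -4) + t(1, -2, 3) into the plane: -204 + 120t = -324, so t = -1.
Intersection: (-5, -1, -4) + (-1)·(1, -2, 3) = (-6, 1, -7).

(-6, 1, -7)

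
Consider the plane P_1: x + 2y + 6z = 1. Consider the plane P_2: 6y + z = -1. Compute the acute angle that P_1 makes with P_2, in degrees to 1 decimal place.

62.5

cos θ = |n₁·n₂| / (|n₁||n₂|) = |18| / (√41 · √37).
θ = arccos(0.46215) ≈ 62.5°.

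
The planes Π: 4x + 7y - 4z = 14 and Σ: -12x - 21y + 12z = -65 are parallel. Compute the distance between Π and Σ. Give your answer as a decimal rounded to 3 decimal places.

Rescale Σ by 1/(-3): 4x + 7y - 4z = 65/3. Then distance = |14 − (65/3)| / √81 ≈ 0.852.

0.852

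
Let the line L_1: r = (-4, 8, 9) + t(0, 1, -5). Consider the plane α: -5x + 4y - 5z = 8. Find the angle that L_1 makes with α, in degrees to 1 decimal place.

44.4

sin θ = |n·v| / (|n||v|) = |29| / (√66 · √26) = 0.70007.
θ ≈ 44.4°.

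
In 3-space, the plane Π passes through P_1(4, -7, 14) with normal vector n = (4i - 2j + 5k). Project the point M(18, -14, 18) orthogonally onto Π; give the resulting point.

Π: n·r = n·P_1 gives 4x - 2y + 5z = 100.
Foot = M − λn with λ = (n·M − d)/|n|² = (190 − 100)/45 = 2.
Foot = (18, -14, 18) − 2·(4, -2, 5) = (10, -10, 8).

(10, -10, 8)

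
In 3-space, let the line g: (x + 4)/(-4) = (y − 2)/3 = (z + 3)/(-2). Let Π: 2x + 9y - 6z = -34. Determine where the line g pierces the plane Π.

(4, -4, 1)

g has direction (-4, 3, -2) through (-4, 2, -3).
Substitute r = (-4, 2, -3) + t(-4, 3, -2) into the plane: 28 + 31t = -34, so t = -2.
Intersection: (-4, 2, -3) + (-2)·(-4, 3, -2) = (4, -4, 1).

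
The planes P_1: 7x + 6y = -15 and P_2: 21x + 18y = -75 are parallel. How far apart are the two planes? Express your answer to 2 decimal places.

Rescale P_2 by 1/3: 7x + 6y = -25. Then distance = |-15 − (-25)| / √85 ≈ 1.08.

1.08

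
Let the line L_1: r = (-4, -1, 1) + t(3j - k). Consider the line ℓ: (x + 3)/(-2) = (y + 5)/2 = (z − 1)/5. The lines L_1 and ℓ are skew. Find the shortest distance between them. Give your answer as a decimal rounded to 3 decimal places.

ℓ has direction (-2, 2, 5) through (-3, -5, 1).
Common perpendicular direction n = (0, 3, -1) × (-2, 2, 5) = (17, 2, 6).
With w = (-3, -5, 1) − (-4, -1, 1) = (1, -4, 0), w · n = 9.
Distance = |w · n| / |n| = |9| / √329 ≈ 0.496.

0.496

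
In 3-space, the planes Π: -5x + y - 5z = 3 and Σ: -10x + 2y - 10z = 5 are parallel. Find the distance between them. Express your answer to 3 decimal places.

Rescale Σ by 1/2: -5x + y - 5z = 5/2. Then distance = |3 − (5/2)| / √51 ≈ 0.070.

0.070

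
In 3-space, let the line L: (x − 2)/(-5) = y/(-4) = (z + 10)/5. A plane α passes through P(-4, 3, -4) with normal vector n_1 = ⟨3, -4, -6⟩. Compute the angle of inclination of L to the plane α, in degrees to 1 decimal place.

L has direction (-5, -4, 5) through (2, 0, -10).
α: n_1·r = n_1·P gives 3x - 4y - 6z = 0.
sin θ = |n·v| / (|n||v|) = |-29| / (√61 · √66) = 0.45705.
θ ≈ 27.2°.

27.2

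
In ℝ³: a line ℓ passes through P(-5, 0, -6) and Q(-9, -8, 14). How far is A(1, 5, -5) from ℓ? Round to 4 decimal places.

7.6136

A direction vector for ℓ is Q − P = (-4, -8, 20).
Taking (-5, 0, -6) on ℓ with direction v = (-4, -8, 20): w = A − (-5, 0, -6) = (6, 5, 1), and w × v = (108, -124, -28).
Distance = |w × v| / |v| = √27824 / √480 ≈ 7.6136.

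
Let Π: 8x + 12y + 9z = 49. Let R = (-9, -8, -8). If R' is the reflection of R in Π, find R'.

λ = (n·R − d)/|n|² = (-240 − 49)/289 = -1.
Reflection = R − 2λn = (-9, -8, -8) − (-2)·(8, 12, 9) = (7, 16, 10).

(7, 16, 10)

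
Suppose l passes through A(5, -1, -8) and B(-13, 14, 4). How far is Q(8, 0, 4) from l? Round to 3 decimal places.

11.751

A direction vector for l is B − A = (-18, 15, 12).
Taking (5, -1, -8) on l with direction v = (-18, 15, 12): w = Q − (5, -1, -8) = (3, 1, 12), and w × v = (-168, -252, 63).
Distance = |w × v| / |v| = √95697 / √693 ≈ 11.751.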